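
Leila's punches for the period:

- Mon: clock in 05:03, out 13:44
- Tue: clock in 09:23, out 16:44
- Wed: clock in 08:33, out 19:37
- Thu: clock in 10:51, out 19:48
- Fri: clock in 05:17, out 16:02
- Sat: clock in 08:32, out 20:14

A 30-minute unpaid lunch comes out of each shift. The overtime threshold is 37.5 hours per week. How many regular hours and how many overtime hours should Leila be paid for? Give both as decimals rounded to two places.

Mon: 05:03–13:44 = 8 h 41 min; less 30 min break → 8 h 11 min
Tue: 09:23–16:44 = 7 h 21 min; less 30 min break → 6 h 51 min
Wed: 08:33–19:37 = 11 h 4 min; less 30 min break → 10 h 34 min
Thu: 10:51–19:48 = 8 h 57 min; less 30 min break → 8 h 27 min
Fri: 05:17–16:02 = 10 h 45 min; less 30 min break → 10 h 15 min
Sat: 08:32–20:14 = 11 h 42 min; less 30 min break → 11 h 12 min
Total worked: 55 h 30 min = 55.50 h.
Threshold 37.5 h → overtime 18 h 0 min, regular 37 h 30 min.

Regular 37.50 hours, overtime 18.00 hours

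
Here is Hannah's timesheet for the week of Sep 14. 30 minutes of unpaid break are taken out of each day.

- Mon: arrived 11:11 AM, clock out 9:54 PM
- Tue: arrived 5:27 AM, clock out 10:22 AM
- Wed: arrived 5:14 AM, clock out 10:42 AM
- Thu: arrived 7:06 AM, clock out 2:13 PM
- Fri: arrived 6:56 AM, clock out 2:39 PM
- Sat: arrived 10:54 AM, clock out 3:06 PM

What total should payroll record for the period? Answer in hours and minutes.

Mon: 11:11 AM–9:54 PM = 10 h 43 min; less 30 min break → 10 h 13 min
Tue: 5:27 AM–10:22 AM = 4 h 55 min; less 30 min break → 4 h 25 min
Wed: 5:14 AM–10:42 AM = 5 h 28 min; less 30 min break → 4 h 58 min
Thu: 7:06 AM–2:13 PM = 7 h 7 min; less 30 min break → 6 h 37 min
Fri: 6:56 AM–2:39 PM = 7 h 43 min; less 30 min break → 7 h 13 min
Sat: 10:54 AM–3:06 PM = 4 h 12 min; less 30 min break → 3 h 42 min
Total: 10 h 13 min + 4 h 25 min + 4 h 58 min + 6 h 37 min + 7 h 13 min + 3 h 42 min = 37 h 8 min.

37 h 8 min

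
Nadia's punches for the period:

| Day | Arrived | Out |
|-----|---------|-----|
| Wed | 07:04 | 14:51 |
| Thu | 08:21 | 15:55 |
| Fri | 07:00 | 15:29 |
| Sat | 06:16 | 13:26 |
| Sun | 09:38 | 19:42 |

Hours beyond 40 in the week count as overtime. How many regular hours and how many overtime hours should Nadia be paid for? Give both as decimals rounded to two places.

Regular 40.00 hours, overtime 1.07 hours

Wed: 07:04–14:51 = 7 h 47 min
Thu: 08:21–15:55 = 7 h 34 min
Fri: 07:00–15:29 = 8 h 29 min
Sat: 06:16–13:26 = 7 h 10 min
Sun: 09:38–19:42 = 10 h 4 min
Total worked: 41 h 4 min = 41.07 h.
Threshold 40 h → overtime 1 h 4 min, regular 40 h 0 min.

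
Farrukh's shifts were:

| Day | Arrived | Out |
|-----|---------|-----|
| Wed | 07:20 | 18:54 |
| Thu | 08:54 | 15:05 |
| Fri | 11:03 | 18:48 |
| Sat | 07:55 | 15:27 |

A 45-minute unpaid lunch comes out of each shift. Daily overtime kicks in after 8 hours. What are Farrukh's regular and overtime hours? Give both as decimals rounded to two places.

Wed: 07:20–18:54 = 11 h 34 min; less 45 min break → 10 h 49 min
Thu: 08:54–15:05 = 6 h 11 min; less 45 min break → 5 h 26 min
Fri: 11:03–18:48 = 7 h 45 min; less 45 min break → 7 h 0 min
Sat: 07:55–15:27 = 7 h 32 min; less 45 min break → 6 h 47 min
Wed reg 8 h 0 min / OT 2 h 49 min; Thu reg 5 h 26 min / OT 0 h 0 min; Fri reg 7 h 0 min / OT 0 h 0 min; Sat reg 6 h 47 min / OT 0 h 0 min.
Totals: regular 27 h 13 min, overtime 2 h 49 min.

Regular 27.22 hours, overtime 2.82 hours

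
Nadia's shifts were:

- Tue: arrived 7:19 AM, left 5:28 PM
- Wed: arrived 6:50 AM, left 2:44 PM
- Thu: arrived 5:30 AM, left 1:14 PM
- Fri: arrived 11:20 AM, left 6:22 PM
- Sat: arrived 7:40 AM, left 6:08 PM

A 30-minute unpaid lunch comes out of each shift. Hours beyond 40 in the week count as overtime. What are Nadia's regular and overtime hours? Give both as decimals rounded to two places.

Regular 40.00 hours, overtime 0.78 hours

Tue: 7:19 AM–5:28 PM = 10 h 9 min; less 30 min break → 9 h 39 min
Wed: 6:50 AM–2:44 PM = 7 h 54 min; less 30 min break → 7 h 24 min
Thu: 5:30 AM–1:14 PM = 7 h 44 min; less 30 min break → 7 h 14 min
Fri: 11:20 AM–6:22 PM = 7 h 2 min; less 30 min break → 6 h 32 min
Sat: 7:40 AM–6:08 PM = 10 h 28 min; less 30 min break → 9 h 58 min
Total worked: 40 h 47 min = 40.78 h.
Threshold 40 h → overtime 0 h 47 min, regular 40 h 0 min.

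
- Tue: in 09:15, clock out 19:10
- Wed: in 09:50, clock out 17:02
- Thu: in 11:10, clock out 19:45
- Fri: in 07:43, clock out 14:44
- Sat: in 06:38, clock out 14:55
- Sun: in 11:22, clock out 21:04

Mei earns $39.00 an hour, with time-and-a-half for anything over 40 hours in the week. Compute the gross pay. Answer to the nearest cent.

$2185.95

Tue: 09:15–19:10 = 9 h 55 min
Wed: 09:50–17:02 = 7 h 12 min
Thu: 11:10–19:45 = 8 h 35 min
Fri: 07:43–14:44 = 7 h 1 min
Sat: 06:38–14:55 = 8 h 17 min
Sun: 11:22–21:04 = 9 h 42 min
Total worked: 50 h 42 min = 3042 min.
Regular 40 h 0 min = 2400 min at $39.00/h; overtime 10 h 42 min = 642 min at $58.50/h.
Pay = (2400 × $39.00 + 642 × $58.50) ÷ 60 = $2185.95.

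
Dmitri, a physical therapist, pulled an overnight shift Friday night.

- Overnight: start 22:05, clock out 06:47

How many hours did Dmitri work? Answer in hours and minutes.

Overnight: 22:05 → midnight = 1 h 55 min; midnight → 06:47 = 6 h 47 min; span 8 h 42 min

8 h 42 min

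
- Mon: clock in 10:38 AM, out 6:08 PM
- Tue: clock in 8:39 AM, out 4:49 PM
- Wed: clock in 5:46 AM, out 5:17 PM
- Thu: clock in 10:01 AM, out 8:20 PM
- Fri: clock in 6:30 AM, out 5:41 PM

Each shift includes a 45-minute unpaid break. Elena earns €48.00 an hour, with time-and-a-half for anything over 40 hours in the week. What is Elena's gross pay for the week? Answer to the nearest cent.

Mon: 10:38 AM–6:08 PM = 7 h 30 min; less 45 min break → 6 h 45 min
Tue: 8:39 AM–4:49 PM = 8 h 10 min; less 45 min break → 7 h 25 min
Wed: 5:46 AM–5:17 PM = 11 h 31 min; less 45 min break → 10 h 46 min
Thu: 10:01 AM–8:20 PM = 10 h 19 min; less 45 min break → 9 h 34 min
Fri: 6:30 AM–5:41 PM = 11 h 11 min; less 45 min break → 10 h 26 min
Total worked: 44 h 56 min = 2696 min.
Regular 40 h 0 min = 2400 min at €48.00/h; overtime 4 h 56 min = 296 min at €72.00/h.
Pay = (2400 × €48.00 + 296 × €72.00) ÷ 60 = €2275.20.

€2275.20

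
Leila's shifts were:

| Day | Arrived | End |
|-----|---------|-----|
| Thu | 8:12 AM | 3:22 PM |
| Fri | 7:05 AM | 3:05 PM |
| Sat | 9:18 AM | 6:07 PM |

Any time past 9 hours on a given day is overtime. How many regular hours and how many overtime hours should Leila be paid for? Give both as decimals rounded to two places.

Regular 23.98 hours, overtime 0.00 hours

Thu: 8:12 AM–3:22 PM = 7 h 10 min
Fri: 7:05 AM–3:05 PM = 8 h 0 min
Sat: 9:18 AM–6:07 PM = 8 h 49 min
Thu reg 7 h 10 min / OT 0 h 0 min; Fri reg 8 h 0 min / OT 0 h 0 min; Sat reg 8 h 49 min / OT 0 h 0 min.
Totals: regular 23 h 59 min, overtime 0 h 0 min.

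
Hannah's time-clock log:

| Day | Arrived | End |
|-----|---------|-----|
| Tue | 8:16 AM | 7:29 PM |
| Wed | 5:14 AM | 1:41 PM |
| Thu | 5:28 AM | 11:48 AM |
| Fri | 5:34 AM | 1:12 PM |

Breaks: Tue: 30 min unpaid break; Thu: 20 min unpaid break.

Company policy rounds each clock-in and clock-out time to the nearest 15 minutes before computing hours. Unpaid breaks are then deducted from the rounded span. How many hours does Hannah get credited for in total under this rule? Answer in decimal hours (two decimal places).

Tue: in 8:16 AM→8:15 AM, out 7:29 PM→7:30 PM; 11 h 15 min − 30 min = 10 h 45 min
Wed: in 5:14 AM→5:15 AM, out 1:41 PM→1:45 PM; 8 h 30 min
Thu: in 5:28 AM→5:30 AM, out 11:48 AM→11:45 AM; 6 h 15 min − 20 min = 5 h 55 min
Fri: in 5:34 AM→5:30 AM, out 1:12 PM→1:15 PM; 7 h 45 min
Total credited: 32 h 55 min.

32.92 hours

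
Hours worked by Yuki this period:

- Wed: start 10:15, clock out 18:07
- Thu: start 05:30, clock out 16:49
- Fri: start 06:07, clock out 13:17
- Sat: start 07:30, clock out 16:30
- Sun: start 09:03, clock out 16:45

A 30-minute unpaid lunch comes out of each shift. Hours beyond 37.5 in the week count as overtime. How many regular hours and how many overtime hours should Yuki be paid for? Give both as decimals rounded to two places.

Regular 37.50 hours, overtime 3.05 hours

Wed: 10:15–18:07 = 7 h 52 min; less 30 min break → 7 h 22 min
Thu: 05:30–16:49 = 11 h 19 min; less 30 min break → 10 h 49 min
Fri: 06:07–13:17 = 7 h 10 min; less 30 min break → 6 h 40 min
Sat: 07:30–16:30 = 9 h 0 min; less 30 min break → 8 h 30 min
Sun: 09:03–16:45 = 7 h 42 min; less 30 min break → 7 h 12 min
Total worked: 40 h 33 min = 40.55 h.
Threshold 37.5 h → overtime 3 h 3 min, regular 37 h 30 min.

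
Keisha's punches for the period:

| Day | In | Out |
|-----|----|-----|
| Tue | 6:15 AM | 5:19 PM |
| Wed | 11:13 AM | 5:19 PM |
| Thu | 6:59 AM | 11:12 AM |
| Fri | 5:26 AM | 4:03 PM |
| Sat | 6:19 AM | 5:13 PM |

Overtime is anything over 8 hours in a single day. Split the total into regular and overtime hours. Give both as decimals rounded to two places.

Tue: 6:15 AM–5:19 PM = 11 h 4 min
Wed: 11:13 AM–5:19 PM = 6 h 6 min
Thu: 6:59 AM–11:12 AM = 4 h 13 min
Fri: 5:26 AM–4:03 PM = 10 h 37 min
Sat: 6:19 AM–5:13 PM = 10 h 54 min
Tue reg 8 h 0 min / OT 3 h 4 min; Wed reg 6 h 6 min / OT 0 h 0 min; Thu reg 4 h 13 min / OT 0 h 0 min; Fri reg 8 h 0 min / OT 2 h 37 min; Sat reg 8 h 0 min / OT 2 h 54 min.
Totals: regular 34 h 19 min, overtime 8 h 35 min.

Regular 34.32 hours, overtime 8.58 hours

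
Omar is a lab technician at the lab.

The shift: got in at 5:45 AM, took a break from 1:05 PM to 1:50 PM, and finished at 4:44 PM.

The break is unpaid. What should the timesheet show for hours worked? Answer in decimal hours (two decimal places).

The shift: 5:45 AM–4:44 PM = 10 h 59 min; less 45 min break → 10 h 14 min

10.23 hours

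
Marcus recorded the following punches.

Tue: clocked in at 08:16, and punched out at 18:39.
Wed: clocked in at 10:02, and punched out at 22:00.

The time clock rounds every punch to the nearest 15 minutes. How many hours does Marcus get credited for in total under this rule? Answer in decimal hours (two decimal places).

Tue: in 08:16→08:15, out 18:39→18:45; 10 h 30 min
Wed: in 10:02→10:00, out 22:00→22:00; 12 h 0 min
Total credited: 22 h 30 min.

22.50 hours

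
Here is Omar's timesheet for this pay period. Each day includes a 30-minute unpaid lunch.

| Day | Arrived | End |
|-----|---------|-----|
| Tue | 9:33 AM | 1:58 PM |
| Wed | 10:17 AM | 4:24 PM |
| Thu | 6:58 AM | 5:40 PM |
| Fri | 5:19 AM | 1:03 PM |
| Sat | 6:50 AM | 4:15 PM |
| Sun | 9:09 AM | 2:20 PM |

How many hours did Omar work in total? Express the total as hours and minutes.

40 h 34 min

Tue: 9:33 AM–1:58 PM = 4 h 25 min; less 30 min break → 3 h 55 min
Wed: 10:17 AM–4:24 PM = 6 h 7 min; less 30 min break → 5 h 37 min
Thu: 6:58 AM–5:40 PM = 10 h 42 min; less 30 min break → 10 h 12 min
Fri: 5:19 AM–1:03 PM = 7 h 44 min; less 30 min break → 7 h 14 min
Sat: 6:50 AM–4:15 PM = 9 h 25 min; less 30 min break → 8 h 55 min
Sun: 9:09 AM–2:20 PM = 5 h 11 min; less 30 min break → 4 h 41 min
Total: 3 h 55 min + 5 h 37 min + 10 h 12 min + 7 h 14 min + 8 h 55 min + 4 h 41 min = 40 h 34 min.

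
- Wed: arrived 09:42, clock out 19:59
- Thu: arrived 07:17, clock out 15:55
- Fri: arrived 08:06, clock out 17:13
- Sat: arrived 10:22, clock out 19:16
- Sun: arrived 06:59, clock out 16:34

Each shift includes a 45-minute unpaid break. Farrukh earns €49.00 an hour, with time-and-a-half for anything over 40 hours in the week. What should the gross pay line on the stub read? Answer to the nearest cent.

Wed: 09:42–19:59 = 10 h 17 min; less 45 min break → 9 h 32 min
Thu: 07:17–15:55 = 8 h 38 min; less 45 min break → 7 h 53 min
Fri: 08:06–17:13 = 9 h 7 min; less 45 min break → 8 h 22 min
Sat: 10:22–19:16 = 8 h 54 min; less 45 min break → 8 h 9 min
Sun: 06:59–16:34 = 9 h 35 min; less 45 min break → 8 h 50 min
Total worked: 42 h 46 min = 2566 min.
Regular 40 h 0 min = 2400 min at €49.00/h; overtime 2 h 46 min = 166 min at €73.50/h.
Pay = (2400 × €49.00 + 166 × €73.50) ÷ 60 = €2163.35.

€2163.35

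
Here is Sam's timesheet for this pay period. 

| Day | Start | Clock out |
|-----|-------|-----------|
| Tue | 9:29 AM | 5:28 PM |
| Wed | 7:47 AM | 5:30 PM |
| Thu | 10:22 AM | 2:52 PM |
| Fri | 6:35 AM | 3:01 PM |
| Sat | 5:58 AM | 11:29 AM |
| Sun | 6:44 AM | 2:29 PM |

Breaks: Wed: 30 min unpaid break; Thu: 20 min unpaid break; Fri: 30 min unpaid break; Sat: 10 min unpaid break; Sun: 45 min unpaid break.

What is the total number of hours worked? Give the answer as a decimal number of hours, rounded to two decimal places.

Tue: 9:29 AM–5:28 PM = 7 h 59 min
Wed: 7:47 AM–5:30 PM = 9 h 43 min; less 30 min break → 9 h 13 min
Thu: 10:22 AM–2:52 PM = 4 h 30 min; less 20 min break → 4 h 10 min
Fri: 6:35 AM–3:01 PM = 8 h 26 min; less 30 min break → 7 h 56 min
Sat: 5:58 AM–11:29 AM = 5 h 31 min; less 10 min break → 5 h 21 min
Sun: 6:44 AM–2:29 PM = 7 h 45 min; less 45 min break → 7 h 0 min
Total: 7 h 59 min + 9 h 13 min + 4 h 10 min + 7 h 56 min + 5 h 21 min + 7 h 0 min = 41 h 39 min.

41.65 hours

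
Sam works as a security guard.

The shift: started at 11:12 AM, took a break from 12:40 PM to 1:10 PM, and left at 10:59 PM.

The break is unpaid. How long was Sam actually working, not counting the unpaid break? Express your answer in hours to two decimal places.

11.28 hours

The shift: 11:12 AM–10:59 PM = 11 h 47 min; less 30 min break → 11 h 17 min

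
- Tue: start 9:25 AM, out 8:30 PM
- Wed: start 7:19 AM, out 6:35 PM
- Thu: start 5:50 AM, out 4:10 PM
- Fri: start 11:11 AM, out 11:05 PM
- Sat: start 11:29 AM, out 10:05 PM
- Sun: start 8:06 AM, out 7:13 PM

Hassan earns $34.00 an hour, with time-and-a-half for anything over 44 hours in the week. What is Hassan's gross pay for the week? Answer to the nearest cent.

Tue: 9:25 AM–8:30 PM = 11 h 5 min
Wed: 7:19 AM–6:35 PM = 11 h 16 min
Thu: 5:50 AM–4:10 PM = 10 h 20 min
Fri: 11:11 AM–11:05 PM = 11 h 54 min
Sat: 11:29 AM–10:05 PM = 10 h 36 min
Sun: 8:06 AM–7:13 PM = 11 h 7 min
Total worked: 66 h 18 min = 3978 min.
Regular 44 h 0 min = 2640 min at $34.00/h; overtime 22 h 18 min = 1338 min at $51.00/h.
Pay = (2640 × $34.00 + 1338 × $51.00) ÷ 60 = $2633.30.

$2633.30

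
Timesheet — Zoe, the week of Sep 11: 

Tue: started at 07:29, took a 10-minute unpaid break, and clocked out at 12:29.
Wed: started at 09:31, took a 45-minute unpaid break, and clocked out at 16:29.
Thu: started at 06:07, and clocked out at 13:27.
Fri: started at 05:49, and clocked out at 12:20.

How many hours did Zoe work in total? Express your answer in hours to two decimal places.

24.90 hours

Tue: 07:29–12:29 = 5 h 0 min; less 10 min break → 4 h 50 min
Wed: 09:31–16:29 = 6 h 58 min; less 45 min break → 6 h 13 min
Thu: 06:07–13:27 = 7 h 20 min
Fri: 05:49–12:20 = 6 h 31 min
Total: 4 h 50 min + 6 h 13 min + 7 h 20 min + 6 h 31 min = 24 h 54 min.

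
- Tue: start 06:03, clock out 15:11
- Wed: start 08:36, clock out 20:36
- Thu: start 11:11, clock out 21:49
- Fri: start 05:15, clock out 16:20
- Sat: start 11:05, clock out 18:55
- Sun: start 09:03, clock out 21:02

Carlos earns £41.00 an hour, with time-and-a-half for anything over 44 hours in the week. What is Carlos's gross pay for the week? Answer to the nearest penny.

£2952.00

Tue: 06:03–15:11 = 9 h 8 min
Wed: 08:36–20:36 = 12 h 0 min
Thu: 11:11–21:49 = 10 h 38 min
Fri: 05:15–16:20 = 11 h 5 min
Sat: 11:05–18:55 = 7 h 50 min
Sun: 09:03–21:02 = 11 h 59 min
Total worked: 62 h 40 min = 3760 min.
Regular 44 h 0 min = 2640 min at £41.00/h; overtime 18 h 40 min = 1120 min at £61.50/h.
Pay = (2640 × £41.00 + 1120 × £61.50) ÷ 60 = £2952.00.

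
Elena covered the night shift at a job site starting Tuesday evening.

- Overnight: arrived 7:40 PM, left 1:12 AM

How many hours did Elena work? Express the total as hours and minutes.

Overnight: 7:40 PM → midnight = 4 h 20 min; midnight → 1:12 AM = 1 h 12 min; span 5 h 32 min

5 h 32 min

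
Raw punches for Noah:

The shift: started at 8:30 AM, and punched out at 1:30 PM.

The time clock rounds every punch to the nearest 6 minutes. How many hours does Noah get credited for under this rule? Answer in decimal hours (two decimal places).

5.00 hours

The shift: in 8:30 AM→8:30 AM, out 1:30 PM→1:30 PM; 5 h 0 min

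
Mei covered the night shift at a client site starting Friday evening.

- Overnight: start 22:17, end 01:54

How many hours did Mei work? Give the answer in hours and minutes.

Overnight: 22:17 → midnight = 1 h 43 min; midnight → 01:54 = 1 h 54 min; span 3 h 37 min

3 h 37 min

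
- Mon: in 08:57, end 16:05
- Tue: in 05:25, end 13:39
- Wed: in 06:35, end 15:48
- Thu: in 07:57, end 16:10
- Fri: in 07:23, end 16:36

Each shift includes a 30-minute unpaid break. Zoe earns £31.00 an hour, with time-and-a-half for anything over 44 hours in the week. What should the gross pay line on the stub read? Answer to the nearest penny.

Mon: 08:57–16:05 = 7 h 8 min; less 30 min break → 6 h 38 min
Tue: 05:25–13:39 = 8 h 14 min; less 30 min break → 7 h 44 min
Wed: 06:35–15:48 = 9 h 13 min; less 30 min break → 8 h 43 min
Thu: 07:57–16:10 = 8 h 13 min; less 30 min break → 7 h 43 min
Fri: 07:23–16:36 = 9 h 13 min; less 30 min break → 8 h 43 min
Total worked: 39 h 31 min = 2371 min.
Regular 39 h 31 min = 2371 min at £31.00/h; overtime 0 h 0 min = 0 min at £46.50/h.
Pay = (2371 × £31.00 + 0 × £46.50) ÷ 60 = £1225.02.

£1225.02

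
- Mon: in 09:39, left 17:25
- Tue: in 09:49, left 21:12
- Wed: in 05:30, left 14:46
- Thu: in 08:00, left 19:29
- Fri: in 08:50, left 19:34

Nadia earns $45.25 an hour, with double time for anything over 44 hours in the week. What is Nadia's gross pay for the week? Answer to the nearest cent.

Mon: 09:39–17:25 = 7 h 46 min
Tue: 09:49–21:12 = 11 h 23 min
Wed: 05:30–14:46 = 9 h 16 min
Thu: 08:00–19:29 = 11 h 29 min
Fri: 08:50–19:34 = 10 h 44 min
Total worked: 50 h 38 min = 3038 min.
Regular 44 h 0 min = 2640 min at $45.25/h; overtime 6 h 38 min = 398 min at $90.50/h.
Pay = (2640 × $45.25 + 398 × $90.50) ÷ 60 = $2591.32.

$2591.32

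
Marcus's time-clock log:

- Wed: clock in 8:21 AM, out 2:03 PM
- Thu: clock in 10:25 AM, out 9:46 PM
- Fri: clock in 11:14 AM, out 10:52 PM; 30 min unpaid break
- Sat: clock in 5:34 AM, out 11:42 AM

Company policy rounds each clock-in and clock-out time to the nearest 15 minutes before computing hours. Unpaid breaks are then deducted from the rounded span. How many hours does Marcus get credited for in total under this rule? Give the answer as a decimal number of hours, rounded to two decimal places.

Wed: in 8:21 AM→8:15 AM, out 2:03 PM→2:00 PM; 5 h 45 min
Thu: in 10:25 AM→10:30 AM, out 9:46 PM→9:45 PM; 11 h 15 min
Fri: in 11:14 AM→11:15 AM, out 10:52 PM→10:45 PM; 11 h 30 min − 30 min = 11 h 0 min
Sat: in 5:34 AM→5:30 AM, out 11:42 AM→11:45 AM; 6 h 15 min
Total credited: 34 h 15 min.

34.25 hours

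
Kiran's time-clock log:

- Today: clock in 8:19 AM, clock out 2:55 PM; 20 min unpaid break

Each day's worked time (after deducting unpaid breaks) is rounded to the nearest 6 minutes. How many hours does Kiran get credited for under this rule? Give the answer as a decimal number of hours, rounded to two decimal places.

Today: 8:19 AM–2:55 PM = 6 h 36 min − 20 min = 6 h 16 min → rounds to 6 h 18 min

6.30 hours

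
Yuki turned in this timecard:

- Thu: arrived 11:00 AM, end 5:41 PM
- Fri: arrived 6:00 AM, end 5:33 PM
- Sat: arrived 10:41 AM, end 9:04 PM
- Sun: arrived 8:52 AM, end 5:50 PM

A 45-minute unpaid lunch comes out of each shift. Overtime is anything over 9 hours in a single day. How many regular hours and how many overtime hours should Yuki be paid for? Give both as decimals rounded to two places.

Thu: 11:00 AM–5:41 PM = 6 h 41 min; less 45 min break → 5 h 56 min
Fri: 6:00 AM–5:33 PM = 11 h 33 min; less 45 min break → 10 h 48 min
Sat: 10:41 AM–9:04 PM = 10 h 23 min; less 45 min break → 9 h 38 min
Sun: 8:52 AM–5:50 PM = 8 h 58 min; less 45 min break → 8 h 13 min
Thu reg 5 h 56 min / OT 0 h 0 min; Fri reg 9 h 0 min / OT 1 h 48 min; Sat reg 9 h 0 min / OT 0 h 38 min; Sun reg 8 h 13 min / OT 0 h 0 min.
Totals: regular 32 h 9 min, overtime 2 h 26 min.

Regular 32.15 hours, overtime 2.43 hours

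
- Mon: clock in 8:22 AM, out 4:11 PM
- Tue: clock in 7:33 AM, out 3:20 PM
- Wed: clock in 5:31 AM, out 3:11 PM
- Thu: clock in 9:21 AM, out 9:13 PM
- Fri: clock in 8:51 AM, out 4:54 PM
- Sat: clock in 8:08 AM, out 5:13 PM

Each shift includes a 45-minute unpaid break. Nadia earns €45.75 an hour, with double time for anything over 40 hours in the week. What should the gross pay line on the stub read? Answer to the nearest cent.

€2723.65

Mon: 8:22 AM–4:11 PM = 7 h 49 min; less 45 min break → 7 h 4 min
Tue: 7:33 AM–3:20 PM = 7 h 47 min; less 45 min break → 7 h 2 min
Wed: 5:31 AM–3:11 PM = 9 h 40 min; less 45 min break → 8 h 55 min
Thu: 9:21 AM–9:13 PM = 11 h 52 min; less 45 min break → 11 h 7 min
Fri: 8:51 AM–4:54 PM = 8 h 3 min; less 45 min break → 7 h 18 min
Sat: 8:08 AM–5:13 PM = 9 h 5 min; less 45 min break → 8 h 20 min
Total worked: 49 h 46 min = 2986 min.
Regular 40 h 0 min = 2400 min at €45.75/h; overtime 9 h 46 min = 586 min at €91.50/h.
Pay = (2400 × €45.75 + 586 × €91.50) ÷ 60 = €2723.65.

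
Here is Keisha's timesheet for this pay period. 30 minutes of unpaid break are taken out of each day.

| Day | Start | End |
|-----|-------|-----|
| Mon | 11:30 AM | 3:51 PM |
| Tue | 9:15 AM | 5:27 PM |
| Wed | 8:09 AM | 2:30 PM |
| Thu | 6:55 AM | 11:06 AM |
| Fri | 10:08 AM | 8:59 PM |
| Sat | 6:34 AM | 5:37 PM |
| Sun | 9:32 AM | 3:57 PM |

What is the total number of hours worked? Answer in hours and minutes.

Mon: 11:30 AM–3:51 PM = 4 h 21 min; less 30 min break → 3 h 51 min
Tue: 9:15 AM–5:27 PM = 8 h 12 min; less 30 min break → 7 h 42 min
Wed: 8:09 AM–2:30 PM = 6 h 21 min; less 30 min break → 5 h 51 min
Thu: 6:55 AM–11:06 AM = 4 h 11 min; less 30 min break → 3 h 41 min
Fri: 10:08 AM–8:59 PM = 10 h 51 min; less 30 min break → 10 h 21 min
Sat: 6:34 AM–5:37 PM = 11 h 3 min; less 30 min break → 10 h 33 min
Sun: 9:32 AM–3:57 PM = 6 h 25 min; less 30 min break → 5 h 55 min
Total: 3 h 51 min + 7 h 42 min + 5 h 51 min + 3 h 41 min + 10 h 21 min + 10 h 33 min + 5 h 55 min = 47 h 54 min.

47 h 54 min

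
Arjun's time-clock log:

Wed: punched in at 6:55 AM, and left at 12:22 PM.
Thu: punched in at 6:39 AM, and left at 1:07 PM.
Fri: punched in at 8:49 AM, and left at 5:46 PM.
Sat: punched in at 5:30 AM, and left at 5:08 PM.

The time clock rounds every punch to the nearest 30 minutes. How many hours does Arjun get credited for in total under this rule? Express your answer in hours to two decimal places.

Wed: in 6:55 AM→7:00 AM, out 12:22 PM→12:30 PM; 5 h 30 min
Thu: in 6:39 AM→6:30 AM, out 1:07 PM→1:00 PM; 6 h 30 min
Fri: in 8:49 AM→9:00 AM, out 5:46 PM→6:00 PM; 9 h 0 min
Sat: in 5:30 AM→5:30 AM, out 5:08 PM→5:00 PM; 11 h 30 min
Total credited: 32 h 30 min.

32.50 hours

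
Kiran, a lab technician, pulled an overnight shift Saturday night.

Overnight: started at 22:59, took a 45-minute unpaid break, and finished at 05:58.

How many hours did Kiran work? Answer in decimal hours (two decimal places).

Overnight: 22:59 → midnight = 1 h 1 min; midnight → 05:58 = 5 h 58 min; span 6 h 59 min; less 45 min break → 6 h 14 min

6.23 hours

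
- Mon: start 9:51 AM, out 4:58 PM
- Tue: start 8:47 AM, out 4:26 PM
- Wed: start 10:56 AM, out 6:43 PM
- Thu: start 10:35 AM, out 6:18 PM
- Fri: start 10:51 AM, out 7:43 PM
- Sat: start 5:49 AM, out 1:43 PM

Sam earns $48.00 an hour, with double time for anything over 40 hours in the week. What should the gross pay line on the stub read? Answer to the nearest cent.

Mon: 9:51 AM–4:58 PM = 7 h 7 min
Tue: 8:47 AM–4:26 PM = 7 h 39 min
Wed: 10:56 AM–6:43 PM = 7 h 47 min
Thu: 10:35 AM–6:18 PM = 7 h 43 min
Fri: 10:51 AM–7:43 PM = 8 h 52 min
Sat: 5:49 AM–1:43 PM = 7 h 54 min
Total worked: 47 h 2 min = 2822 min.
Regular 40 h 0 min = 2400 min at $48.00/h; overtime 7 h 2 min = 422 min at $96.00/h.
Pay = (2400 × $48.00 + 422 × $96.00) ÷ 60 = $2595.20.

$2595.20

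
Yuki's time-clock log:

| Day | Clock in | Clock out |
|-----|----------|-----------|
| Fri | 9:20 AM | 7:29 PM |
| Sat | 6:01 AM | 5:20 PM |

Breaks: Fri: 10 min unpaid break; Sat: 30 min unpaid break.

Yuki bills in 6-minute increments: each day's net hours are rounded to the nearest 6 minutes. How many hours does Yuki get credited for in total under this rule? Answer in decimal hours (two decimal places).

20.80 hours

Fri: 9:20 AM–7:29 PM = 10 h 9 min − 10 min = 9 h 59 min → rounds to 10 h 0 min
Sat: 6:01 AM–5:20 PM = 11 h 19 min − 30 min = 10 h 49 min → rounds to 10 h 48 min
Total credited: 20 h 48 min.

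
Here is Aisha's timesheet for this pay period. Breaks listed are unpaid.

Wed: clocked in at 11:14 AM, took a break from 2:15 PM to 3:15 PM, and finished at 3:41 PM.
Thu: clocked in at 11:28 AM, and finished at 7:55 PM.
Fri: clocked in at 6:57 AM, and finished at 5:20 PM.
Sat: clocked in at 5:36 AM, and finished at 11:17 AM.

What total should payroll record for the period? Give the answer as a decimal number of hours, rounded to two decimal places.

Wed: 11:14 AM–3:41 PM = 4 h 27 min; less 60 min break → 3 h 27 min
Thu: 11:28 AM–7:55 PM = 8 h 27 min
Fri: 6:57 AM–5:20 PM = 10 h 23 min
Sat: 5:36 AM–11:17 AM = 5 h 41 min
Total: 3 h 27 min + 8 h 27 min + 10 h 23 min + 5 h 41 min = 27 h 58 min.

27.97 hours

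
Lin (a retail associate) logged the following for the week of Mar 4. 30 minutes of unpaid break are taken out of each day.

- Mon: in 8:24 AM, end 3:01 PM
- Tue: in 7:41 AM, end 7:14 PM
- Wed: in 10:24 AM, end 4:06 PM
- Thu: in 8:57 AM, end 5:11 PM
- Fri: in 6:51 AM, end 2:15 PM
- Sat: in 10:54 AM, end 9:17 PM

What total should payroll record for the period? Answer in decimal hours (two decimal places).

46.88 hours

Mon: 8:24 AM–3:01 PM = 6 h 37 min; less 30 min break → 6 h 7 min
Tue: 7:41 AM–7:14 PM = 11 h 33 min; less 30 min break → 11 h 3 min
Wed: 10:24 AM–4:06 PM = 5 h 42 min; less 30 min break → 5 h 12 min
Thu: 8:57 AM–5:11 PM = 8 h 14 min; less 30 min break → 7 h 44 min
Fri: 6:51 AM–2:15 PM = 7 h 24 min; less 30 min break → 6 h 54 min
Sat: 10:54 AM–9:17 PM = 10 h 23 min; less 30 min break → 9 h 53 min
Total: 6 h 7 min + 11 h 3 min + 5 h 12 min + 7 h 44 min + 6 h 54 min + 9 h 53 min = 46 h 53 min.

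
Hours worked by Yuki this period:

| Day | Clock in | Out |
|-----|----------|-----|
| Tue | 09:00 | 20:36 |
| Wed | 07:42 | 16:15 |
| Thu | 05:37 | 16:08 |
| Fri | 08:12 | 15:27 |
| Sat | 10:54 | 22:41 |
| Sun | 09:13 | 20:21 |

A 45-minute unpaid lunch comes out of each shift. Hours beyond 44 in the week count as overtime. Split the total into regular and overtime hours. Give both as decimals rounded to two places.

Tue: 09:00–20:36 = 11 h 36 min; less 45 min break → 10 h 51 min
Wed: 07:42–16:15 = 8 h 33 min; less 45 min break → 7 h 48 min
Thu: 05:37–16:08 = 10 h 31 min; less 45 min break → 9 h 46 min
Fri: 08:12–15:27 = 7 h 15 min; less 45 min break → 6 h 30 min
Sat: 10:54–22:41 = 11 h 47 min; less 45 min break → 11 h 2 min
Sun: 09:13–20:21 = 11 h 8 min; less 45 min break → 10 h 23 min
Total worked: 56 h 20 min = 56.33 h.
Threshold 44 h → overtime 12 h 20 min, regular 44 h 0 min.

Regular 44.00 hours, overtime 12.33 hours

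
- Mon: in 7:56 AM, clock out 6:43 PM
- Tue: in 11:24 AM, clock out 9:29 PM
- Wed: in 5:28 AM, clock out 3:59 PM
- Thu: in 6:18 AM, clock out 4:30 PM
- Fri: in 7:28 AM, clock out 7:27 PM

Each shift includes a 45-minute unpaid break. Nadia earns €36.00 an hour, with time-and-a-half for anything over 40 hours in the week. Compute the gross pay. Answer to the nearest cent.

€1970.10

Mon: 7:56 AM–6:43 PM = 10 h 47 min; less 45 min break → 10 h 2 min
Tue: 11:24 AM–9:29 PM = 10 h 5 min; less 45 min break → 9 h 20 min
Wed: 5:28 AM–3:59 PM = 10 h 31 min; less 45 min break → 9 h 46 min
Thu: 6:18 AM–4:30 PM = 10 h 12 min; less 45 min break → 9 h 27 min
Fri: 7:28 AM–7:27 PM = 11 h 59 min; less 45 min break → 11 h 14 min
Total worked: 49 h 49 min = 2989 min.
Regular 40 h 0 min = 2400 min at €36.00/h; overtime 9 h 49 min = 589 min at €54.00/h.
Pay = (2400 × €36.00 + 589 × €54.00) ÷ 60 = €1970.10.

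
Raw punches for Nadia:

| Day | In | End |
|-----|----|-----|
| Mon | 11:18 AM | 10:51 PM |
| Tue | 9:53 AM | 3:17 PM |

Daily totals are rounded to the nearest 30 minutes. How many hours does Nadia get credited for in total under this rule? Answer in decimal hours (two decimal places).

17.00 hours

Mon: 11:18 AM–10:51 PM = 11 h 33 min → rounds to 11 h 30 min
Tue: 9:53 AM–3:17 PM = 5 h 24 min → rounds to 5 h 30 min
Total credited: 17 h 0 min.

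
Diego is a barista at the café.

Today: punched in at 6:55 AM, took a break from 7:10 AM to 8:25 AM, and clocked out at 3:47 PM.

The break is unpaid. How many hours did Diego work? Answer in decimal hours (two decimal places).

7.62 hours

Today: 6:55 AM–3:47 PM = 8 h 52 min; less 75 min break → 7 h 37 min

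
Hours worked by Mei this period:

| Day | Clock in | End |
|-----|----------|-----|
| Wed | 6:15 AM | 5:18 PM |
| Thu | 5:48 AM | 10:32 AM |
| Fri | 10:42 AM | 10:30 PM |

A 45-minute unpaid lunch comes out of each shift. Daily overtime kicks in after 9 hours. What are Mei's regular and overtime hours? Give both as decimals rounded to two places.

Wed: 6:15 AM–5:18 PM = 11 h 3 min; less 45 min break → 10 h 18 min
Thu: 5:48 AM–10:32 AM = 4 h 44 min; less 45 min break → 3 h 59 min
Fri: 10:42 AM–10:30 PM = 11 h 48 min; less 45 min break → 11 h 3 min
Wed reg 9 h 0 min / OT 1 h 18 min; Thu reg 3 h 59 min / OT 0 h 0 min; Fri reg 9 h 0 min / OT 2 h 3 min.
Totals: regular 21 h 59 min, overtime 3 h 21 min.

Regular 21.98 hours, overtime 3.35 hours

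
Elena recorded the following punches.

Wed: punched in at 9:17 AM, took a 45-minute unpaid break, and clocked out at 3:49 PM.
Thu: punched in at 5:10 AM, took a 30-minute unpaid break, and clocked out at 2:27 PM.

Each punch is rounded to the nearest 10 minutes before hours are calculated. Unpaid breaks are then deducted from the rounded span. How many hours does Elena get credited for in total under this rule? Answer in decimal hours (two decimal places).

14.58 hours

Wed: in 9:17 AM→9:20 AM, out 3:49 PM→3:50 PM; 6 h 30 min − 45 min = 5 h 45 min
Thu: in 5:10 AM→5:10 AM, out 2:27 PM→2:30 PM; 9 h 20 min − 30 min = 8 h 50 min
Total credited: 14 h 35 min.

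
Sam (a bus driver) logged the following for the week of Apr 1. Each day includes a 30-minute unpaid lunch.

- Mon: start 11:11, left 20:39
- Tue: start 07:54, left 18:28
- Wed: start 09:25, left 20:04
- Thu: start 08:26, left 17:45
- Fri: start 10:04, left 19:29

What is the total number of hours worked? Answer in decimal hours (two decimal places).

Mon: 11:11–20:39 = 9 h 28 min; less 30 min break → 8 h 58 min
Tue: 07:54–18:28 = 10 h 34 min; less 30 min break → 10 h 4 min
Wed: 09:25–20:04 = 10 h 39 min; less 30 min break → 10 h 9 min
Thu: 08:26–17:45 = 9 h 19 min; less 30 min break → 8 h 49 min
Fri: 10:04–19:29 = 9 h 25 min; less 30 min break → 8 h 55 min
Total: 8 h 58 min + 10 h 4 min + 10 h 9 min + 8 h 49 min + 8 h 55 min = 46 h 55 min.

46.92 hours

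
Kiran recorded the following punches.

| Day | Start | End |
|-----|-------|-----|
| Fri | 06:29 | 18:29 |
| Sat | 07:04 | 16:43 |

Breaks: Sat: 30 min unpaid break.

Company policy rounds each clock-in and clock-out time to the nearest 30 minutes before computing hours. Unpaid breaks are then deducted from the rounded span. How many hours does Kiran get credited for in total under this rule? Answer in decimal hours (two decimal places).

21.00 hours

Fri: in 06:29→06:30, out 18:29→18:30; 12 h 0 min
Sat: in 07:04→07:00, out 16:43→16:30; 9 h 30 min − 30 min = 9 h 0 min
Total credited: 21 h 0 min.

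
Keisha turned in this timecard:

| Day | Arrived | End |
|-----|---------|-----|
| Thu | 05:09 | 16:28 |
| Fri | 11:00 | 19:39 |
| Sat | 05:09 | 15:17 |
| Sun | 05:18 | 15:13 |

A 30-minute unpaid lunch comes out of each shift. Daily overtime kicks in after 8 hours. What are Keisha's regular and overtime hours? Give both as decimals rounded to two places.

Regular 32.00 hours, overtime 6.02 hours

Thu: 05:09–16:28 = 11 h 19 min; less 30 min break → 10 h 49 min
Fri: 11:00–19:39 = 8 h 39 min; less 30 min break → 8 h 9 min
Sat: 05:09–15:17 = 10 h 8 min; less 30 min break → 9 h 38 min
Sun: 05:18–15:13 = 9 h 55 min; less 30 min break → 9 h 25 min
Thu reg 8 h 0 min / OT 2 h 49 min; Fri reg 8 h 0 min / OT 0 h 9 min; Sat reg 8 h 0 min / OT 1 h 38 min; Sun reg 8 h 0 min / OT 1 h 25 min.
Totals: regular 32 h 0 min, overtime 6 h 1 min.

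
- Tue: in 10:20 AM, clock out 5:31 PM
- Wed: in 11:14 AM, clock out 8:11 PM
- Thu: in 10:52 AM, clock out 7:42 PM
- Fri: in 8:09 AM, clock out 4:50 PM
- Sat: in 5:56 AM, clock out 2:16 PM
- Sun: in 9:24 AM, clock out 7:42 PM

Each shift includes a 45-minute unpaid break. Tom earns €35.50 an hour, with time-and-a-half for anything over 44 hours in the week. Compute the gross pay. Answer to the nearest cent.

Tue: 10:20 AM–5:31 PM = 7 h 11 min; less 45 min break → 6 h 26 min
Wed: 11:14 AM–8:11 PM = 8 h 57 min; less 45 min break → 8 h 12 min
Thu: 10:52 AM–7:42 PM = 8 h 50 min; less 45 min break → 8 h 5 min
Fri: 8:09 AM–4:50 PM = 8 h 41 min; less 45 min break → 7 h 56 min
Sat: 5:56 AM–2:16 PM = 8 h 20 min; less 45 min break → 7 h 35 min
Sun: 9:24 AM–7:42 PM = 10 h 18 min; less 45 min break → 9 h 33 min
Total worked: 47 h 47 min = 2867 min.
Regular 44 h 0 min = 2640 min at €35.50/h; overtime 3 h 47 min = 227 min at €53.25/h.
Pay = (2640 × €35.50 + 227 × €53.25) ÷ 60 = €1763.46.

€1763.46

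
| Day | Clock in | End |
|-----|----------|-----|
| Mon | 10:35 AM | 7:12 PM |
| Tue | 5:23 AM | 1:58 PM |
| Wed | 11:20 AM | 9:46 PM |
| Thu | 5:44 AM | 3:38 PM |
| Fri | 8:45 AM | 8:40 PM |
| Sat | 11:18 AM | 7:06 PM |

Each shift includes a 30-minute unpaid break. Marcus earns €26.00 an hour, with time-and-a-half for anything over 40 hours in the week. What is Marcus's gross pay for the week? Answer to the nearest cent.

€1595.75

Mon: 10:35 AM–7:12 PM = 8 h 37 min; less 30 min break → 8 h 7 min
Tue: 5:23 AM–1:58 PM = 8 h 35 min; less 30 min break → 8 h 5 min
Wed: 11:20 AM–9:46 PM = 10 h 26 min; less 30 min break → 9 h 56 min
Thu: 5:44 AM–3:38 PM = 9 h 54 min; less 30 min break → 9 h 24 min
Fri: 8:45 AM–8:40 PM = 11 h 55 min; less 30 min break → 11 h 25 min
Sat: 11:18 AM–7:06 PM = 7 h 48 min; less 30 min break → 7 h 18 min
Total worked: 54 h 15 min = 3255 min.
Regular 40 h 0 min = 2400 min at €26.00/h; overtime 14 h 15 min = 855 min at €39.00/h.
Pay = (2400 × €26.00 + 855 × €39.00) ÷ 60 = €1595.75.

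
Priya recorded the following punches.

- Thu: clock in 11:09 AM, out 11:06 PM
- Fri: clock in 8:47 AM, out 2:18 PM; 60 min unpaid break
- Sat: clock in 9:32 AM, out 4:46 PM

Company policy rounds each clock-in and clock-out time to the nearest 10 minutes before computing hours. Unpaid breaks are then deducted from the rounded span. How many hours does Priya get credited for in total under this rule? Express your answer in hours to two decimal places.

Thu: in 11:09 AM→11:10 AM, out 11:06 PM→11:10 PM; 12 h 0 min
Fri: in 8:47 AM→8:50 AM, out 2:18 PM→2:20 PM; 5 h 30 min − 60 min = 4 h 30 min
Sat: in 9:32 AM→9:30 AM, out 4:46 PM→4:50 PM; 7 h 20 min
Total credited: 23 h 50 min.

23.83 hours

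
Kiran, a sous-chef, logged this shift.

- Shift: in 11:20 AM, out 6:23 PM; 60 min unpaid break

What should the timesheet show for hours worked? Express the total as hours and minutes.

6 h 3 min

Shift: 11:20 AM–6:23 PM = 7 h 3 min; less 60 min break → 6 h 3 min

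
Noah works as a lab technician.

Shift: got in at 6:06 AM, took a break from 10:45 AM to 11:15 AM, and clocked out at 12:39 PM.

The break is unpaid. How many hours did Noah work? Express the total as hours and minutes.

Shift: 6:06 AM–12:39 PM = 6 h 33 min; less 30 min break → 6 h 3 min

6 h 3 min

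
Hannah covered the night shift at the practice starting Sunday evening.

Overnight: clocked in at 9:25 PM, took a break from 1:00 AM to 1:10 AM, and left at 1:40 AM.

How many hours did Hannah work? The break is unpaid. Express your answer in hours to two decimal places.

4.08 hours

Overnight: 9:25 PM → midnight = 2 h 35 min; midnight → 1:40 AM = 1 h 40 min; span 4 h 15 min; less 10 min break → 4 h 5 min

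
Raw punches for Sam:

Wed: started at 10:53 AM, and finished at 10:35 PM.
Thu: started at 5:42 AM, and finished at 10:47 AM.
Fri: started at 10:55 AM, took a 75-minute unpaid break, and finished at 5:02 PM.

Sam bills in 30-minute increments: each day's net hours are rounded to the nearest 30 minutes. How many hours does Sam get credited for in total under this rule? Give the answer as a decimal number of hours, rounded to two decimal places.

Wed: 10:53 AM–10:35 PM = 11 h 42 min → rounds to 11 h 30 min
Thu: 5:42 AM–10:47 AM = 5 h 5 min → rounds to 5 h 0 min
Fri: 10:55 AM–5:02 PM = 6 h 7 min − 75 min = 4 h 52 min → rounds to 5 h 0 min
Total credited: 21 h 30 min.

21.50 hours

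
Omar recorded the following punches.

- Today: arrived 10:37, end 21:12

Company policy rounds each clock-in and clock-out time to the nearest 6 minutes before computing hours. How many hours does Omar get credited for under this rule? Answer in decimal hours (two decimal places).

10.60 hours

Today: in 10:37→10:36, out 21:12→21:12; 10 h 36 min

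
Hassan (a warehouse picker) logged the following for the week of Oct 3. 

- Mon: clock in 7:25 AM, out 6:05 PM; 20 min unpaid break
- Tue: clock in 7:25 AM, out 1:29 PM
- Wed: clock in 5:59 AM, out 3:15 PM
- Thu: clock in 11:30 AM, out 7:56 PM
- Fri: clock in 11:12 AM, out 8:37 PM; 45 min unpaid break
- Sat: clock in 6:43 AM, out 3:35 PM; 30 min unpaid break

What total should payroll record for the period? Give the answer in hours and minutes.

51 h 8 min

Mon: 7:25 AM–6:05 PM = 10 h 40 min; less 20 min break → 10 h 20 min
Tue: 7:25 AM–1:29 PM = 6 h 4 min
Wed: 5:59 AM–3:15 PM = 9 h 16 min
Thu: 11:30 AM–7:56 PM = 8 h 26 min
Fri: 11:12 AM–8:37 PM = 9 h 25 min; less 45 min break → 8 h 40 min
Sat: 6:43 AM–3:35 PM = 8 h 52 min; less 30 min break → 8 h 22 min
Total: 10 h 20 min + 6 h 4 min + 9 h 16 min + 8 h 26 min + 8 h 40 min + 8 h 22 min = 51 h 8 min.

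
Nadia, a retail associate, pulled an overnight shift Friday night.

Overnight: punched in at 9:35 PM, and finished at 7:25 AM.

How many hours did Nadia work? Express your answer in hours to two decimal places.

Overnight: 9:35 PM → midnight = 2 h 25 min; midnight → 7:25 AM = 7 h 25 min; span 9 h 50 min

9.83 hours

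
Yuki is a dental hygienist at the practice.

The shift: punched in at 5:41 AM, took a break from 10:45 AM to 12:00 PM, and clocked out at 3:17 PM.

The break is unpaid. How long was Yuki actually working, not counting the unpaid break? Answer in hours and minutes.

The shift: 5:41 AM–3:17 PM = 9 h 36 min; less 75 min break → 8 h 21 min

8 h 21 min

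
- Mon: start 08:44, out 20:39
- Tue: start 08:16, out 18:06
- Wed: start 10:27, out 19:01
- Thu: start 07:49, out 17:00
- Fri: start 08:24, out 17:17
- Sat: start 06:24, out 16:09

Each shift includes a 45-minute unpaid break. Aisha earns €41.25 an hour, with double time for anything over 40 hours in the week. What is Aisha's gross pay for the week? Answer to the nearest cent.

€2774.75

Mon: 08:44–20:39 = 11 h 55 min; less 45 min break → 11 h 10 min
Tue: 08:16–18:06 = 9 h 50 min; less 45 min break → 9 h 5 min
Wed: 10:27–19:01 = 8 h 34 min; less 45 min break → 7 h 49 min
Thu: 07:49–17:00 = 9 h 11 min; less 45 min break → 8 h 26 min
Fri: 08:24–17:17 = 8 h 53 min; less 45 min break → 8 h 8 min
Sat: 06:24–16:09 = 9 h 45 min; less 45 min break → 9 h 0 min
Total worked: 53 h 38 min = 3218 min.
Regular 40 h 0 min = 2400 min at €41.25/h; overtime 13 h 38 min = 818 min at €82.50/h.
Pay = (2400 × €41.25 + 818 × €82.50) ÷ 60 = €2774.75.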